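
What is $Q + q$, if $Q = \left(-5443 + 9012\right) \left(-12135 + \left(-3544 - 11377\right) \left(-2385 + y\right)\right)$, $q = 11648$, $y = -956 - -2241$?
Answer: $58535055733$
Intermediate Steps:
$y = 1285$ ($y = -956 + 2241 = 1285$)
$Q = 58535044085$ ($Q = \left(-5443 + 9012\right) \left(-12135 + \left(-3544 - 11377\right) \left(-2385 + 1285\right)\right) = 3569 \left(-12135 - -16413100\right) = 3569 \left(-12135 + 16413100\right) = 3569 \cdot 16400965 = 58535044085$)
$Q + q = 58535044085 + 11648 = 58535055733$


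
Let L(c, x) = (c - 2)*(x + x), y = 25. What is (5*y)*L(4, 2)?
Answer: 1000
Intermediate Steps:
L(c, x) = 2*x*(-2 + c) (L(c, x) = (-2 + c)*(2*x) = 2*x*(-2 + c))
(5*y)*L(4, 2) = (5*25)*(2*2*(-2 + 4)) = 125*(2*2*2) = 125*8 = 1000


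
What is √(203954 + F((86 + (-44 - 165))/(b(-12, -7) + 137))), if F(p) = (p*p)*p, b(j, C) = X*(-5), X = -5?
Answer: √192692062410/972 ≈ 451.61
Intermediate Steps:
b(j, C) = 25 (b(j, C) = -5*(-5) = 25)
F(p) = p³ (F(p) = p²*p = p³)
√(203954 + F((86 + (-44 - 165))/(b(-12, -7) + 137))) = √(203954 + ((86 + (-44 - 165))/(25 + 137))³) = √(203954 + ((86 - 209)/162)³) = √(203954 + (-123*1/162)³) = √(203954 + (-41/54)³) = √(203954 - 68921/157464) = √(32115343735/157464) = √192692062410/972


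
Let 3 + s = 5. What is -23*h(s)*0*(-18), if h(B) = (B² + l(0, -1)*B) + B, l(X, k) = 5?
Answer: 0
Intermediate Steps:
s = 2 (s = -3 + 5 = 2)
h(B) = B² + 6*B (h(B) = (B² + 5*B) + B = B² + 6*B)
-23*h(s)*0*(-18) = -23*2*(6 + 2)*0*(-18) = -23*2*8*0*(-18) = -368*0*(-18) = -23*0*(-18) = 0*(-18) = 0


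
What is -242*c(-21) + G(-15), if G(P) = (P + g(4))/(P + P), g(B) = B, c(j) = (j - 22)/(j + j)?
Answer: -51953/210 ≈ -247.40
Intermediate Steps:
c(j) = (-22 + j)/(2*j) (c(j) = (-22 + j)/((2*j)) = (-22 + j)*(1/(2*j)) = (-22 + j)/(2*j))
G(P) = (4 + P)/(2*P) (G(P) = (P + 4)/(P + P) = (4 + P)/((2*P)) = (4 + P)*(1/(2*P)) = (4 + P)/(2*P))
-242*c(-21) + G(-15) = -121*(-22 - 21)/(-21) + (1/2)*(4 - 15)/(-15) = -121*(-1)*(-43)/21 + (1/2)*(-1/15)*(-11) = -242*43/42 + 11/30 = -5203/21 + 11/30 = -51953/210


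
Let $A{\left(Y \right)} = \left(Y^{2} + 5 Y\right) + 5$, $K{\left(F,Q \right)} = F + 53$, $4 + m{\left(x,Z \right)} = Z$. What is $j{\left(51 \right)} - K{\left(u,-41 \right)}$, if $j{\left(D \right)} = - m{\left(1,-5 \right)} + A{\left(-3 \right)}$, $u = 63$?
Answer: $-108$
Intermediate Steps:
$m{\left(x,Z \right)} = -4 + Z$
$K{\left(F,Q \right)} = 53 + F$
$A{\left(Y \right)} = 5 + Y^{2} + 5 Y$
$j{\left(D \right)} = 8$ ($j{\left(D \right)} = - (-4 - 5) + \left(5 + \left(-3\right)^{2} + 5 \left(-3\right)\right) = \left(-1\right) \left(-9\right) + \left(5 + 9 - 15\right) = 9 - 1 = 8$)
$j{\left(51 \right)} - K{\left(u,-41 \right)} = 8 - \left(53 + 63\right) = 8 - 116 = -108$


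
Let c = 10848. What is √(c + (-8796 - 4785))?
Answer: I*√2733 ≈ 52.278*I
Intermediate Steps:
√(c + (-8796 - 4785)) = √(10848 + (-8796 - 4785)) = √(10848 - 13581) = √(-2733) = I*√2733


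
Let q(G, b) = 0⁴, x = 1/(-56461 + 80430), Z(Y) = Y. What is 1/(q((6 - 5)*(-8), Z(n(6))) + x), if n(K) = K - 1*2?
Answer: 23969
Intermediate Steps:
n(K) = -2 + K (n(K) = K - 2 = -2 + K)
x = 1/23969 ≈ 4.1721e-5
q(G, b) = 0
1/(q((6 - 5)*(-8), Z(n(6))) + x) = 1/(0 + 1/23969) = 1/(1/23969) = 23969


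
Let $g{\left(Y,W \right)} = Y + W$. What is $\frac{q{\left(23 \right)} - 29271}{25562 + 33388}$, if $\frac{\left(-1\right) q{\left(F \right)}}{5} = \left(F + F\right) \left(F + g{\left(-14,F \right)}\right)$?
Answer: $- \frac{36631}{58950} \approx -0.62139$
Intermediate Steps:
$g{\left(Y,W \right)} = W + Y$
$q{\left(F \right)} = - 10 F \left(-14 + 2 F\right)$ ($q{\left(F \right)} = - 5 \left(F + F\right) \left(F + \left(F - 14\right)\right) = - 5 \cdot 2 F \left(F + \left(-14 + F\right)\right) = - 5 \cdot 2 F \left(-14 + 2 F\right) = - 10 F \left(-14 + 2 F\right)$)
$\frac{q{\left(23 \right)} - 29271}{25562 + 33388} = \frac{20 \cdot 23 \left(7 - 23\right) - 29271}{25562 + 33388} = \frac{20 \cdot 23 \left(7 - 23\right) - 29271}{58950} = \left(20 \cdot 23 \left(-16\right) - 29271\right) \frac{1}{58950} = \left(-7360 - 29271\right) \frac{1}{58950} = \left(-36631\right) \frac{1}{58950} = - \frac{36631}{58950}$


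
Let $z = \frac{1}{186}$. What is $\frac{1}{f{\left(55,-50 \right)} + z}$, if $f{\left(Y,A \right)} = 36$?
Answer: $\frac{186}{6697} \approx 0.027774$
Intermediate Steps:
$z = \frac{1}{186} \approx 0.0053763$
$\frac{1}{f{\left(55,-50 \right)} + z} = \frac{1}{36 + \frac{1}{186}} = \frac{1}{\frac{6697}{186}} = \frac{186}{6697}$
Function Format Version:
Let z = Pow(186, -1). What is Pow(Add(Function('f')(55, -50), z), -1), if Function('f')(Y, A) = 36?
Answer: Rational(186, 6697) ≈ 0.027774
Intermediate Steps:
z = Rational(1, 186) ≈ 0.0053763
Pow(Add(Function('f')(55, -50), z), -1) = Pow(Add(36, Rational(1, 186)), -1) = Pow(Rational(6697, 186), -1) = Rational(186, 6697)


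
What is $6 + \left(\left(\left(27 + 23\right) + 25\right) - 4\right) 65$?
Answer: $4621$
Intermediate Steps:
$6 + \left(\left(\left(27 + 23\right) + 25\right) - 4\right) 65 = 6 + \left(\left(50 + 25\right) - 4\right) 65 = 6 + \left(75 - 4\right) 65 = 6 + 71 \cdot 65 = 6 + 4615 = 4621$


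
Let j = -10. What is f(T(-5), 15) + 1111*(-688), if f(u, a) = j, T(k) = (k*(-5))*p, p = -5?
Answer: -764378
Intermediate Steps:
T(k) = 25*k (T(k) = (k*(-5))*(-5) = -5*k*(-5) = 25*k)
f(u, a) = -10
f(T(-5), 15) + 1111*(-688) = -10 + 1111*(-688) = -10 - 764368 = -764378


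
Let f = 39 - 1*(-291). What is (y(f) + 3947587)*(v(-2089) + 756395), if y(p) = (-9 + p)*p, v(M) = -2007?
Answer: 3057924582596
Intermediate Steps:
f = 330 (f = 39 + 291 = 330)
y(p) = p*(-9 + p)
(y(f) + 3947587)*(v(-2089) + 756395) = (330*(-9 + 330) + 3947587)*(-2007 + 756395) = (330*321 + 3947587)*754388 = (105930 + 3947587)*754388 = 4053517*754388 = 3057924582596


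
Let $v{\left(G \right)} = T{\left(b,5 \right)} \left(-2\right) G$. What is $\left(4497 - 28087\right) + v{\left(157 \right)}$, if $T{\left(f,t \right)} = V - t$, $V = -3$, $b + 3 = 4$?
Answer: $-21078$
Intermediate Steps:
$b = 1$ ($b = -3 + 4 = 1$)
$T{\left(f,t \right)} = -3 - t$
$v{\left(G \right)} = 16 G$ ($v{\left(G \right)} = \left(-3 - 5\right) \left(-2\right) G = \left(-8\right) \left(-2\right) G = 16 G$)
$\left(4497 - 28087\right) + v{\left(157 \right)} = \left(4497 - 28087\right) + 16 \cdot 157 = -23590 + 2512 = -21078$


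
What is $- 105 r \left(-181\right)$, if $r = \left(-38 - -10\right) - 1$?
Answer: $-551145$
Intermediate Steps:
$r = -29$ ($r = \left(-38 + 10\right) - 1 = -28 - 1 = -29$)
$- 105 r \left(-181\right) = \left(-105\right) \left(-29\right) \left(-181\right) = 3045 \left(-181\right) = -551145$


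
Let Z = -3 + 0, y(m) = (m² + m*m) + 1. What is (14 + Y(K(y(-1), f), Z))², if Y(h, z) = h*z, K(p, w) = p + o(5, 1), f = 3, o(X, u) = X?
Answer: 100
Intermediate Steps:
y(m) = 1 + 2*m² (y(m) = (m² + m²) + 1 = 2*m² + 1 = 1 + 2*m²)
Z = -3
K(p, w) = 5 + p (K(p, w) = p + 5 = 5 + p)
(14 + Y(K(y(-1), f), Z))² = (14 + (5 + (1 + 2*(-1)²))*(-3))² = (14 + (5 + (1 + 2*1))*(-3))² = (14 + (5 + (1 + 2))*(-3))² = (14 + (5 + 3)*(-3))² = (14 + 8*(-3))² = (14 - 24)² = (-10)² = 100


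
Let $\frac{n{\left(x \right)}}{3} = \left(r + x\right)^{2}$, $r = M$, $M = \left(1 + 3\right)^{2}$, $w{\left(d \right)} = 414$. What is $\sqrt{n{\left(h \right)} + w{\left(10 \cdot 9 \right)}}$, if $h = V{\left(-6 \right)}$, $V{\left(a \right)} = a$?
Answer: $\sqrt{714} \approx 26.721$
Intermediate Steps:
$h = -6$
$M = 16$ ($M = 4^{2} = 16$)
$r = 16$
$n{\left(x \right)} = 3 \left(16 + x\right)^{2}$
$\sqrt{n{\left(h \right)} + w{\left(10 \cdot 9 \right)}} = \sqrt{3 \left(16 - 6\right)^{2} + 414} = \sqrt{3 \cdot 10^{2} + 414} = \sqrt{3 \cdot 100 + 414} = \sqrt{300 + 414} = \sqrt{714}$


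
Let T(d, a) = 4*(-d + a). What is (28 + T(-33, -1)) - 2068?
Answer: -1912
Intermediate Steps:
T(d, a) = -4*d + 4*a (T(d, a) = 4*(a - d) = -4*d + 4*a)
(28 + T(-33, -1)) - 2068 = (28 + (-4*(-33) + 4*(-1))) - 2068 = (28 + (132 - 4)) - 2068 = (28 + 128) - 2068 = 156 - 2068 = -1912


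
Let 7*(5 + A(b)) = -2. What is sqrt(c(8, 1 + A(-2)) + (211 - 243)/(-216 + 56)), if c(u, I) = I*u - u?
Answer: I*sqrt(51555)/35 ≈ 6.4874*I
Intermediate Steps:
A(b) = -37/7 (A(b) = -5 + (1/7)*(-2) = -5 - 2/7 = -37/7)
c(u, I) = -u + I*u
sqrt(c(8, 1 + A(-2)) + (211 - 243)/(-216 + 56)) = sqrt(8*(-1 + (1 - 37/7)) + (211 - 243)/(-216 + 56)) = sqrt(8*(-1 - 30/7) - 32/(-160)) = sqrt(8*(-37/7) - 32*(-1/160)) = sqrt(-296/7 + 1/5) = sqrt(-1473/35) = I*sqrt(51555)/35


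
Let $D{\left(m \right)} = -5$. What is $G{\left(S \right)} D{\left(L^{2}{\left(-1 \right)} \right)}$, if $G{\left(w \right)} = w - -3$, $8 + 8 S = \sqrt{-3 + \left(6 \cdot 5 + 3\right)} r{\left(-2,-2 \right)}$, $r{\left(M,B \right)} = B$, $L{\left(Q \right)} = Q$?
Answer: $-10 + \frac{5 \sqrt{30}}{4} \approx -3.1535$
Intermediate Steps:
$S = -1 - \frac{\sqrt{30}}{4}$ ($S = -1 + \frac{\sqrt{-3 + \left(6 \cdot 5 + 3\right)} \left(-2\right)}{8} = -1 + \frac{\sqrt{-3 + \left(30 + 3\right)} \left(-2\right)}{8} = -1 + \frac{\sqrt{-3 + 33} \left(-2\right)}{8} = -1 + \frac{\sqrt{30} \left(-2\right)}{8} = -1 + \frac{\left(-2\right) \sqrt{30}}{8} = -1 - \frac{\sqrt{30}}{4} \approx -2.3693$)
$G{\left(w \right)} = 3 + w$ ($G{\left(w \right)} = w + 3 = 3 + w$)
$G{\left(S \right)} D{\left(L^{2}{\left(-1 \right)} \right)} = \left(3 - \left(1 + \frac{\sqrt{30}}{4}\right)\right) \left(-5\right) = \left(2 - \frac{\sqrt{30}}{4}\right) \left(-5\right) = -10 + \frac{5 \sqrt{30}}{4}$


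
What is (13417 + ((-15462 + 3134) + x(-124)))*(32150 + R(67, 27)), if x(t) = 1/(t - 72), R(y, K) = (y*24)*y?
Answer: 14928843749/98 ≈ 1.5234e+8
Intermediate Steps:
R(y, K) = 24*y² (R(y, K) = (24*y)*y = 24*y²)
x(t) = 1/(-72 + t)
(13417 + ((-15462 + 3134) + x(-124)))*(32150 + R(67, 27)) = (13417 + ((-15462 + 3134) + 1/(-72 - 124)))*(32150 + 24*67²) = (13417 + (-12328 + 1/(-196)))*(32150 + 24*4489) = (13417 + (-12328 - 1/196))*(32150 + 107736) = (13417 - 2416289/196)*139886 = (213443/196)*139886 = 14928843749/98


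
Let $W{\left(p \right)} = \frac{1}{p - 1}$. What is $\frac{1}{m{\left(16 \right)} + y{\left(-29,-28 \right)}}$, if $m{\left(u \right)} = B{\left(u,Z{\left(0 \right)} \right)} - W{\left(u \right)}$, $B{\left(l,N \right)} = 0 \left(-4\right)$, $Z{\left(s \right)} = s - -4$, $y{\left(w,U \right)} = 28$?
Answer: $\frac{15}{419} \approx 0.0358$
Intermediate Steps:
$Z{\left(s \right)} = 4 + s$ ($Z{\left(s \right)} = s + 4 = 4 + s$)
$B{\left(l,N \right)} = 0$
$W{\left(p \right)} = \frac{1}{-1 + p}$
$m{\left(u \right)} = - \frac{1}{-1 + u}$ ($m{\left(u \right)} = 0 - \frac{1}{-1 + u} = - \frac{1}{-1 + u}$)
$\frac{1}{m{\left(16 \right)} + y{\left(-29,-28 \right)}} = \frac{1}{- \frac{1}{-1 + 16} + 28} = \frac{1}{- \frac{1}{15} + 28} = \frac{1}{\frac{419}{15}} = \frac{15}{419}$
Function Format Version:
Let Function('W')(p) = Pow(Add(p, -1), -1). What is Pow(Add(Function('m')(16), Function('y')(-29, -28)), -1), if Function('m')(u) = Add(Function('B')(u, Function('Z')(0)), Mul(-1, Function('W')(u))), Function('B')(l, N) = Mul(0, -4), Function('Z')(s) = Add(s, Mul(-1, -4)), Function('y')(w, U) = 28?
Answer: Rational(15, 419) ≈ 0.035800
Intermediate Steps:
Function('Z')(s) = Add(4, s) (Function('Z')(s) = Add(s, 4) = Add(4, s))
Function('B')(l, N) = 0
Function('W')(p) = Pow(Add(-1, p), -1)
Function('m')(u) = Mul(-1, Pow(Add(-1, u), -1)) (Function('m')(u) = Add(0, Mul(-1, Pow(Add(-1, u), -1))) = Mul(-1, Pow(Add(-1, u), -1)))
Pow(Add(Function('m')(16), Function('y')(-29, -28)), -1) = Pow(Add(Mul(-1, Pow(Add(-1, 16), -1)), 28), -1) = Pow(Add(Mul(-1, Pow(15, -1)), 28), -1) = Pow(Add(Mul(-1, Rational(1, 15)), 28), -1) = Pow(Add(Rational(-1, 15), 28), -1) = Pow(Rational(419, 15), -1) = Rational(15, 419)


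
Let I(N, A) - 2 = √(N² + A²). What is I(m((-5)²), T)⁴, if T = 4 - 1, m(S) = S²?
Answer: (2 + √390634)⁴ ≈ 1.5456e+11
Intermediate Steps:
T = 3
I(N, A) = 2 + √(A² + N²) (I(N, A) = 2 + √(N² + A²) = 2 + √(A² + N²))
I(m((-5)²), T)⁴ = (2 + √(3² + (((-5)²)²)²))⁴ = (2 + √(9 + (25²)²))⁴ = (2 + √(9 + 625²))⁴ = (2 + √(9 + 390625))⁴ = (2 + √390634)⁴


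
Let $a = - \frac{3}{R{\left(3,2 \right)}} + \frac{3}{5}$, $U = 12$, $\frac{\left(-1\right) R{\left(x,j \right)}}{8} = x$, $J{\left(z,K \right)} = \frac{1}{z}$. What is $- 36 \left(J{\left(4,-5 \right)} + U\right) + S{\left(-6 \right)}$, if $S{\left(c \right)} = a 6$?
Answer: $- \frac{8733}{20} \approx -436.65$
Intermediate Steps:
$R{\left(x,j \right)} = - 8 x$
$a = \frac{29}{40}$ ($a = - \frac{3}{\left(-8\right) 3} + \frac{3}{5} = - \frac{3}{-24} + 3 \cdot \frac{1}{5} = \left(-3\right) \left(- \frac{1}{24}\right) + \frac{3}{5} = \frac{1}{8} + \frac{3}{5} = \frac{29}{40} \approx 0.725$)
$S{\left(c \right)} = \frac{87}{20}$ ($S{\left(c \right)} = \frac{29}{40} \cdot 6 = \frac{87}{20}$)
$- 36 \left(J{\left(4,-5 \right)} + U\right) + S{\left(-6 \right)} = - 36 \left(\frac{1}{4} + 12\right) + \frac{87}{20} = \left(-36\right) \frac{49}{4} + \frac{87}{20} = -441 + \frac{87}{20} = - \frac{8733}{20}$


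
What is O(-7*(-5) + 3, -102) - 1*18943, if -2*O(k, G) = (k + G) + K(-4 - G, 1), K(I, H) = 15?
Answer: -37837/2 ≈ -18919.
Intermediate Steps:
O(k, G) = -15/2 - G/2 - k/2 (O(k, G) = -((k + G) + 15)/2 = -((G + k) + 15)/2 = -(15 + G + k)/2 = -15/2 - G/2 - k/2)
O(-7*(-5) + 3, -102) - 1*18943 = (-15/2 - ½*(-102) - (-7*(-5) + 3)/2) - 1*18943 = (-15/2 + 51 - (35 + 3)/2) - 18943 = (-15/2 + 51 - ½*38) - 18943 = (-15/2 + 51 - 19) - 18943 = 49/2 - 18943 = -37837/2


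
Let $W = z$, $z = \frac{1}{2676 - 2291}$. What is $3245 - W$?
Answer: $\frac{1249324}{385} \approx 3245.0$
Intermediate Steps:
$z = \frac{1}{385} \approx 0.0025974$
$W = \frac{1}{385} \approx 0.0025974$
$3245 - W = 3245 - \frac{1}{385} = \frac{1249324}{385}$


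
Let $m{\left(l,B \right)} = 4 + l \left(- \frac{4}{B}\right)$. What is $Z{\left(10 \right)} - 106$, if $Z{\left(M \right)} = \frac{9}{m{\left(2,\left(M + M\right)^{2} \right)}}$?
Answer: $- \frac{20644}{199} \approx -103.74$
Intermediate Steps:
$m{\left(l,B \right)} = 4 - \frac{4 l}{B}$
$Z{\left(M \right)} = \frac{9}{4 - \frac{2}{M^{2}}}$ ($Z{\left(M \right)} = \frac{9}{4 - \frac{8}{\left(M + M\right)^{2}}} = \frac{9}{4 - \frac{8}{\left(2 M\right)^{2}}} = \frac{9}{4 - \frac{8}{4 M^{2}}} = \frac{9}{4 - 8 \frac{1}{4 M^{2}}} = \frac{9}{4 - \frac{2}{M^{2}}}$)
$Z{\left(10 \right)} - 106 = \frac{9 \cdot 10^{2}}{2 \left(-1 + 2 \cdot 10^{2}\right)} - 106 = \frac{9}{2} \cdot 100 \frac{1}{-1 + 2 \cdot 100} - 106 = \frac{9}{2} \cdot 100 \frac{1}{-1 + 200} - 106 = \frac{9}{2} \cdot 100 \cdot \frac{1}{199} - 106 = \frac{450}{199} - 106 = - \frac{20644}{199}$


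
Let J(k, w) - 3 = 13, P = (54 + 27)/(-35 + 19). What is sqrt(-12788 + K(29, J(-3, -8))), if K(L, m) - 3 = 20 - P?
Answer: I*sqrt(204159)/4 ≈ 112.96*I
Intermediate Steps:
P = -81/16 (P = 81/(-16) = 81*(-1/16) = -81/16 ≈ -5.0625)
J(k, w) = 16 (J(k, w) = 3 + 13 = 16)
K(L, m) = 449/16 (K(L, m) = 3 + (20 - 1*(-81/16)) = 3 + (20 + 81/16) = 3 + 401/16 = 449/16)
sqrt(-12788 + K(29, J(-3, -8))) = sqrt(-12788 + 449/16) = sqrt(-204159/16) = I*sqrt(204159)/4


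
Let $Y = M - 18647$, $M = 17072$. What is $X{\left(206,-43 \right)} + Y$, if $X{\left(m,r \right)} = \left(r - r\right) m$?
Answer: $-1575$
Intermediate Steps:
$X{\left(m,r \right)} = 0$ ($X{\left(m,r \right)} = 0 m = 0$)
$Y = -1575$ ($Y = 17072 - 18647 = -1575$)
$X{\left(206,-43 \right)} + Y = 0 - 1575 = -1575$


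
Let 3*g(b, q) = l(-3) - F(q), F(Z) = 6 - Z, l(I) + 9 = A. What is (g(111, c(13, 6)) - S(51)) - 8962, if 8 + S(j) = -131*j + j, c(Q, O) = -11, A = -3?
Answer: -7001/3 ≈ -2333.7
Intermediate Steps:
l(I) = -12 (l(I) = -9 - 3 = -12)
S(j) = -8 - 130*j (S(j) = -8 + (-131*j + j) = -8 - 130*j)
g(b, q) = -6 + q/3 (g(b, q) = (-12 - (6 - q))/3 = (-12 + (-6 + q))/3 = (-18 + q)/3 = -6 + q/3)
(g(111, c(13, 6)) - S(51)) - 8962 = ((-6 + (⅓)*(-11)) - (-8 - 130*51)) - 8962 = ((-6 - 11/3) - (-8 - 6630)) - 8962 = (-29/3 - 1*(-6638)) - 8962 = (-29/3 + 6638) - 8962 = 19885/3 - 8962 = -7001/3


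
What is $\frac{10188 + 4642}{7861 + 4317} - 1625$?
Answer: $- \frac{9887210}{6089} \approx -1623.8$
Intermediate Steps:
$\frac{10188 + 4642}{7861 + 4317} - 1625 = \frac{14830}{12178} - 1625 = 14830 \cdot \frac{1}{12178} - 1625 = \frac{7415}{6089} - 1625 = - \frac{9887210}{6089}$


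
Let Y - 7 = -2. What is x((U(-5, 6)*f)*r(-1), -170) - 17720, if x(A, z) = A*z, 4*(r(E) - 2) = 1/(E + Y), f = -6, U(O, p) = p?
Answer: -10195/2 ≈ -5097.5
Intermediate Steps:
Y = 5 (Y = 7 - 2 = 5)
r(E) = 2 + 1/(4*(5 + E)) (r(E) = 2 + 1/(4*(E + 5)) = 2 + 1/(4*(5 + E)))
x((U(-5, 6)*f)*r(-1), -170) - 17720 = ((6*(-6))*((41 + 8*(-1))/(4*(5 - 1))))*(-170) - 17720 = -9*(41 - 8)/4*(-170) - 17720 = -9*33/4*(-170) - 17720 = -36*33/16*(-170) - 17720 = -297/4*(-170) - 17720 = 25245/2 - 17720 = -10195/2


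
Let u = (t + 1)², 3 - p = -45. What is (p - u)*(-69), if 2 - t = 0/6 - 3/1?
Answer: -828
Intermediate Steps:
t = 5 (t = 2 - (0/6 - 3/1) = 2 - (0*(⅙) - 3*1) = 2 - (0 - 3) = 2 - 1*(-3) = 2 + 3 = 5)
p = 48 (p = 3 - 1*(-45) = 3 + 45 = 48)
u = 36 (u = (5 + 1)² = 6² = 36)
(p - u)*(-69) = (48 - 1*36)*(-69) = (48 - 36)*(-69) = 12*(-69) = -828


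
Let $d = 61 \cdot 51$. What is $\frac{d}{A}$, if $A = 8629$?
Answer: $\frac{3111}{8629} \approx 0.36053$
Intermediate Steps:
$d = 3111$
$\frac{d}{A} = \frac{3111}{8629}$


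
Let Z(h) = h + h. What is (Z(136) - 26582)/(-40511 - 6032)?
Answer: 26310/46543 ≈ 0.56528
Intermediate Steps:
Z(h) = 2*h
(Z(136) - 26582)/(-40511 - 6032) = (2*136 - 26582)/(-40511 - 6032) = (272 - 26582)/(-46543) = -26310*(-1/46543) = 26310/46543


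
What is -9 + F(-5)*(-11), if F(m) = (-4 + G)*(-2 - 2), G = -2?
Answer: -273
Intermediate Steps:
F(m) = 24 (F(m) = (-4 - 2)*(-2 - 2) = -6*(-4) = 24)
-9 + F(-5)*(-11) = -9 + 24*(-11) = -9 - 264 = -273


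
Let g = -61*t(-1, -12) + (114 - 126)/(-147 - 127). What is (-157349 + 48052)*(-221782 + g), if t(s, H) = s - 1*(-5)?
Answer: 3324547618132/137 ≈ 2.4267e+10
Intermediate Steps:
t(s, H) = 5 + s (t(s, H) = s + 5 = 5 + s)
g = -33422/137 (g = -61*(5 - 1) + (114 - 126)/(-147 - 127) = -61*4 - 12/(-274) = -244 - 12*(-1/274) = -244 + 6/137 = -33422/137 ≈ -243.96)
(-157349 + 48052)*(-221782 + g) = (-157349 + 48052)*(-221782 - 33422/137) = -109297*(-30417556/137) = 3324547618132/137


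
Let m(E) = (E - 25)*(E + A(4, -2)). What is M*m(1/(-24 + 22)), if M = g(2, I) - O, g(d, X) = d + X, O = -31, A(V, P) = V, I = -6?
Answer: -9639/4 ≈ -2409.8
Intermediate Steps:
g(d, X) = X + d
m(E) = (-25 + E)*(4 + E) (m(E) = (E - 25)*(E + 4) = (-25 + E)*(4 + E))
M = 27 (M = (-6 + 2) - 1*(-31) = -4 + 31 = 27)
M*m(1/(-24 + 22)) = 27*(-100 + (1/(-24 + 22))² - 21/(-24 + 22)) = 27*(-100 + (1/(-2))² - 21/(-2)) = 27*(-100 + (-½)² - 21*(-½)) = 27*(-100 + ¼ + 21/2) = 27*(-357/4) = -9639/4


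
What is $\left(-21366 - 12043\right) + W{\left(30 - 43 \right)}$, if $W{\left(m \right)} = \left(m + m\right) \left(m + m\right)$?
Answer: $-32733$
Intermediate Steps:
$W{\left(m \right)} = 4 m^{2}$ ($W{\left(m \right)} = 2 m 2 m = 4 m^{2}$)
$\left(-21366 - 12043\right) + W{\left(30 - 43 \right)} = \left(-21366 - 12043\right) + 4 \left(30 - 43\right)^{2} = -33409 + 4 \left(30 - 43\right)^{2} = -33409 + 4 \left(-13\right)^{2} = -33409 + 4 \cdot 169 = -33409 + 676 = -32733$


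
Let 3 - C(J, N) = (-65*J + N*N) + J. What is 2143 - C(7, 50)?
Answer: 4192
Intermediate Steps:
C(J, N) = 3 - N**2 + 64*J (C(J, N) = 3 - ((-65*J + N*N) + J) = 3 - ((-65*J + N**2) + J) = 3 - ((N**2 - 65*J) + J) = 3 - (N**2 - 64*J) = 3 + (-N**2 + 64*J) = 3 - N**2 + 64*J)
2143 - C(7, 50) = 2143 - (3 - 1*50**2 + 64*7) = 2143 - (3 - 1*2500 + 448) = 2143 - (3 - 2500 + 448) = 2143 - 1*(-2049) = 2143 + 2049 = 4192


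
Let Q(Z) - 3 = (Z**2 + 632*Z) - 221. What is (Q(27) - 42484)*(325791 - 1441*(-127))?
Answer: -12673649382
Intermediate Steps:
Q(Z) = -218 + Z**2 + 632*Z (Q(Z) = 3 + ((Z**2 + 632*Z) - 221) = 3 + (-221 + Z**2 + 632*Z) = -218 + Z**2 + 632*Z)
(Q(27) - 42484)*(325791 - 1441*(-127)) = ((-218 + 27**2 + 632*27) - 42484)*(325791 - 1441*(-127)) = ((-218 + 729 + 17064) - 42484)*(325791 + 183007) = (17575 - 42484)*508798 = -24909*508798 = -12673649382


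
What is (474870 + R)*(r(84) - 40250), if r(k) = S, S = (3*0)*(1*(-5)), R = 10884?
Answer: -19551598500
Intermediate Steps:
S = 0 (S = 0*(-5) = 0)
r(k) = 0
(474870 + R)*(r(84) - 40250) = (474870 + 10884)*(0 - 40250) = 485754*(-40250) = -19551598500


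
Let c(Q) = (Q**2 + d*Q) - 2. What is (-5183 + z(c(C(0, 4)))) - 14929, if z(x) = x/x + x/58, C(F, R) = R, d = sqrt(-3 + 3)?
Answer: -583212/29 ≈ -20111.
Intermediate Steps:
d = 0 (d = sqrt(0) = 0)
c(Q) = -2 + Q**2 (c(Q) = (Q**2 + 0*Q) - 2 = (Q**2 + 0) - 2 = Q**2 - 2 = -2 + Q**2)
z(x) = 1 + x/58 (z(x) = 1 + x*(1/58) = 1 + x/58)
(-5183 + z(c(C(0, 4)))) - 14929 = (-5183 + (1 + (-2 + 4**2)/58)) - 14929 = (-5183 + (1 + (-2 + 16)/58)) - 14929 = (-5183 + (1 + (1/58)*14)) - 14929 = (-5183 + (1 + 7/29)) - 14929 = (-5183 + 36/29) - 14929 = -150271/29 - 14929 = -583212/29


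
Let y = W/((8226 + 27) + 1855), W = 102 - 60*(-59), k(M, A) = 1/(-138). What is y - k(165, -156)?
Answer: 64088/174363 ≈ 0.36756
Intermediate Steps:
k(M, A) = -1/138
W = 3642 (W = 102 + 3540 = 3642)
y = 1821/5054 (y = 3642/((8226 + 27) + 1855) = 3642/(8253 + 1855) = 3642/10108 = 3642*(1/10108) = 1821/5054 ≈ 0.36031)
y - k(165, -156) = 1821/5054 - 1*(-1/138) = 1821/5054 + 1/138 = 64088/174363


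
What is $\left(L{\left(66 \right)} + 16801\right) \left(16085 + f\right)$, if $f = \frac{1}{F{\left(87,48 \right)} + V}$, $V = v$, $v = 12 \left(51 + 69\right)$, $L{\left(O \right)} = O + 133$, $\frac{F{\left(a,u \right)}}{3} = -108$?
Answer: $\frac{76291159250}{279} \approx 2.7344 \cdot 10^{8}$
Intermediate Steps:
$F{\left(a,u \right)} = -324$ ($F{\left(a,u \right)} = 3 \left(-108\right) = -324$)
$L{\left(O \right)} = 133 + O$
$v = 1440$ ($v = 12 \cdot 120 = 1440$)
$V = 1440$
$f = \frac{1}{1116}$ ($f = \frac{1}{-324 + 1440} = \frac{1}{1116} \approx 0.00089606$)
$\left(L{\left(66 \right)} + 16801\right) \left(16085 + f\right) = \left(\left(133 + 66\right) + 16801\right) \left(16085 + \frac{1}{1116}\right) = \left(199 + 16801\right) \frac{17950861}{1116} = 17000 \cdot \frac{17950861}{1116} = \frac{76291159250}{279}$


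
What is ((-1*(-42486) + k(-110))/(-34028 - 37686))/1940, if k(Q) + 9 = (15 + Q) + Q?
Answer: -5284/17390645 ≈ -0.00030384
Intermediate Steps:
k(Q) = 6 + 2*Q (k(Q) = -9 + ((15 + Q) + Q) = -9 + (15 + 2*Q) = 6 + 2*Q)
((-1*(-42486) + k(-110))/(-34028 - 37686))/1940 = ((-1*(-42486) + (6 + 2*(-110)))/(-34028 - 37686))/1940 = ((42486 + (6 - 220))/(-71714))*(1/1940) = ((42486 - 214)*(-1/71714))*(1/1940) = (42272*(-1/71714))*(1/1940) = -21136/35857*1/1940 = -5284/17390645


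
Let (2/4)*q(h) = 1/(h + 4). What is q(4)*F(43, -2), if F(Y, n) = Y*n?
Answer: -43/2 ≈ -21.500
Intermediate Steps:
q(h) = 2/(4 + h) (q(h) = 2/(h + 4) = 2/(4 + h))
q(4)*F(43, -2) = (2/(4 + 4))*(43*(-2)) = (2/8)*(-86) = (2*(⅛))*(-86) = (¼)*(-86) = -43/2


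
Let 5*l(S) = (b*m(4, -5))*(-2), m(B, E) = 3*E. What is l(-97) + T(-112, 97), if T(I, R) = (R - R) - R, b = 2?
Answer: -85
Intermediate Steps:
T(I, R) = -R (T(I, R) = 0 - R = -R)
l(S) = 12 (l(S) = ((2*(3*(-5)))*(-2))/5 = ((2*(-15))*(-2))/5 = (-30*(-2))/5 = (1/5)*60 = 12)
l(-97) + T(-112, 97) = 12 - 1*97 = 12 - 97 = -85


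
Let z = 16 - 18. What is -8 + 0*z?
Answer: -8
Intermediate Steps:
z = -2
-8 + 0*z = -8 + 0*(-2) = -8 + 0 = -8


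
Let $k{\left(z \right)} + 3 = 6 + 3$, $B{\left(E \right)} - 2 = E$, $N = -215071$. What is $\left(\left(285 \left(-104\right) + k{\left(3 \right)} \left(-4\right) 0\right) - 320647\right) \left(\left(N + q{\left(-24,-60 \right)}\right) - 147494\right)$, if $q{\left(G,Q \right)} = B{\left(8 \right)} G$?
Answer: $127085875035$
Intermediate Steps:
$B{\left(E \right)} = 2 + E$
$q{\left(G,Q \right)} = 10 G$ ($q{\left(G,Q \right)} = \left(2 + 8\right) G = 10 G$)
$k{\left(z \right)} = 6$ ($k{\left(z \right)} = -3 + \left(6 + 3\right) = -3 + 9 = 6$)
$\left(\left(285 \left(-104\right) + k{\left(3 \right)} \left(-4\right) 0\right) - 320647\right) \left(\left(N + q{\left(-24,-60 \right)}\right) - 147494\right) = \left(\left(285 \left(-104\right) + 6 \left(-4\right) 0\right) - 320647\right) \left(\left(-215071 + 10 \left(-24\right)\right) - 147494\right) = \left(\left(-29640 - 0\right) - 320647\right) \left(\left(-215071 - 240\right) - 147494\right) = \left(\left(-29640 + 0\right) - 320647\right) \left(-215311 - 147494\right) = \left(-29640 - 320647\right) \left(-362805\right) = \left(-350287\right) \left(-362805\right) = 127085875035$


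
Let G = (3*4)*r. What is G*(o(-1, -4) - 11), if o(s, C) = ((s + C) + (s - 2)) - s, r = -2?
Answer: 432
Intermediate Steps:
o(s, C) = -2 + C + s (o(s, C) = ((C + s) + (-2 + s)) - s = (-2 + C + 2*s) - s = -2 + C + s)
G = -24 (G = (3*4)*(-2) = 12*(-2) = -24)
G*(o(-1, -4) - 11) = -24*((-2 - 4 - 1) - 11) = -24*(-7 - 11) = -24*(-18) = 432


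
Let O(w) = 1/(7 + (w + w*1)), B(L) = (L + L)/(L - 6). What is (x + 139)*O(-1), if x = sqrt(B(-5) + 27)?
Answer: 139/5 + sqrt(3377)/55 ≈ 28.857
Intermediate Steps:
B(L) = 2*L/(-6 + L) (B(L) = (2*L)/(-6 + L) = 2*L/(-6 + L))
O(w) = 1/(7 + 2*w) (O(w) = 1/(7 + (w + w)) = 1/(7 + 2*w))
x = sqrt(3377)/11 (x = sqrt(2*(-5)/(-6 - 5) + 27) = sqrt(2*(-5)/(-11) + 27) = sqrt(2*(-5)*(-1/11) + 27) = sqrt(10/11 + 27) = sqrt(307/11) = sqrt(3377)/11 ≈ 5.2829)
(x + 139)*O(-1) = (sqrt(3377)/11 + 139)/(7 + 2*(-1)) = (139 + sqrt(3377)/11)/(7 - 2) = (139 + sqrt(3377)/11)/5 = (139 + sqrt(3377)/11)*(1/5) = 139/5 + sqrt(3377)/55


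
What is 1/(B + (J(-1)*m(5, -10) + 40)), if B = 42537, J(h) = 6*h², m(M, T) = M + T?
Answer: 1/42547 ≈ 2.3503e-5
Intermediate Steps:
1/(B + (J(-1)*m(5, -10) + 40)) = 1/(42537 + ((6*(-1)²)*(5 - 10) + 40)) = 1/(42537 + ((6*1)*(-5) + 40)) = 1/(42537 + (6*(-5) + 40)) = 1/(42537 + (-30 + 40)) = 1/(42537 + 10) = 1/42547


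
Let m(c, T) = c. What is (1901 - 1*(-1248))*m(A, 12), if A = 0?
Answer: 0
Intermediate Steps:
(1901 - 1*(-1248))*m(A, 12) = (1901 - 1*(-1248))*0 = (1901 + 1248)*0 = 3149*0 = 0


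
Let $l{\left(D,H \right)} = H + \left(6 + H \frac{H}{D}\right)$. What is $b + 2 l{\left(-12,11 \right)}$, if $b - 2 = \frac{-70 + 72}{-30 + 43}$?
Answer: $\frac{1247}{78} \approx 15.987$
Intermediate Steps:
$l{\left(D,H \right)} = 6 + H + \frac{H^{2}}{D}$ ($l{\left(D,H \right)} = H + \left(6 + \frac{H^{2}}{D}\right) = 6 + H + \frac{H^{2}}{D}$)
$b = \frac{28}{13}$ ($b = 2 + \frac{-70 + 72}{-30 + 43} = 2 + \frac{2}{13} = \frac{28}{13} \approx 2.1538$)
$b + 2 l{\left(-12,11 \right)} = \frac{28}{13} + 2 \left(6 + 11 + \frac{11^{2}}{-12}\right) = \frac{28}{13} + 2 \left(6 + 11 - \frac{121}{12}\right) = \frac{28}{13} + 2 \cdot \frac{83}{12} = \frac{28}{13} + \frac{83}{6} = \frac{1247}{78}$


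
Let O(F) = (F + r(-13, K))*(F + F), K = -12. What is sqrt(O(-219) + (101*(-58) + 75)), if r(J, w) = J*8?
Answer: sqrt(135691) ≈ 368.36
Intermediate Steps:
r(J, w) = 8*J
O(F) = 2*F*(-104 + F) (O(F) = (F + 8*(-13))*(F + F) = (F - 104)*(2*F) = (-104 + F)*(2*F) = 2*F*(-104 + F))
sqrt(O(-219) + (101*(-58) + 75)) = sqrt(2*(-219)*(-104 - 219) + (101*(-58) + 75)) = sqrt(2*(-219)*(-323) + (-5858 + 75)) = sqrt(141474 - 5783) = sqrt(135691)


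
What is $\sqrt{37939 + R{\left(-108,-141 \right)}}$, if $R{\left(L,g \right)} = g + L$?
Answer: $\sqrt{37690} \approx 194.14$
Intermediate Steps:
$R{\left(L,g \right)} = L + g$
$\sqrt{37939 + R{\left(-108,-141 \right)}} = \sqrt{37939 - 249} = \sqrt{37690}$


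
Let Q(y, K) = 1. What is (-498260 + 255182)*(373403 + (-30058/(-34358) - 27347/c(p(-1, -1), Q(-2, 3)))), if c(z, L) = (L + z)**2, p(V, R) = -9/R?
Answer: -77906586810347493/858950 ≈ -9.0700e+10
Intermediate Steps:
(-498260 + 255182)*(373403 + (-30058/(-34358) - 27347/c(p(-1, -1), Q(-2, 3)))) = (-498260 + 255182)*(373403 + (-30058/(-34358) - 27347/(1 - 9/(-1))**2)) = -243078*(373403 + (-30058*(-1/34358) - 27347/(1 - 9*(-1))**2)) = -243078*(373403 + (15029/17179 - 27347/(1 + 9)**2)) = -243078*(373403 + (15029/17179 - 27347/(10**2))) = -243078*(373403 + (15029/17179 - 27347/100)) = -243078*(373403 - 468291213/1717900) = -243078*641000722487/1717900 = -77906586810347493/858950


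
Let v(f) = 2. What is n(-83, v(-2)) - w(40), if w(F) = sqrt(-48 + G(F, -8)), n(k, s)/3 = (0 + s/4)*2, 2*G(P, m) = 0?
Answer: 3 - 4*I*sqrt(3) ≈ 3.0 - 6.9282*I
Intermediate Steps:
G(P, m) = 0 (G(P, m) = (1/2)*0 = 0)
n(k, s) = 3*s/2 (n(k, s) = 3*((0 + s/4)*2) = 3*((s/4)*2) = 3*(s/2) = 3*s/2)
w(F) = 4*I*sqrt(3) (w(F) = sqrt(-48 + 0) = sqrt(-48) = 4*I*sqrt(3))
n(-83, v(-2)) - w(40) = (3/2)*2 - 4*I*sqrt(3) = 3 - 4*I*sqrt(3)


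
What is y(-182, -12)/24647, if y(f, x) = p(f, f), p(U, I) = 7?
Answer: 1/3521 ≈ 0.00028401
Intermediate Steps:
y(f, x) = 7
y(-182, -12)/24647 = 7/24647 = 7*(1/24647) = 1/3521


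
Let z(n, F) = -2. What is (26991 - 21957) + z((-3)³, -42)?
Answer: 5032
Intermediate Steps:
(26991 - 21957) + z((-3)³, -42) = (26991 - 21957) - 2 = 5034 - 2 = 5032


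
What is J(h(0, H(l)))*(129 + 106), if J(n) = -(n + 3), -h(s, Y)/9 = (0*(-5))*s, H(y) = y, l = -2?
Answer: -705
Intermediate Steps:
h(s, Y) = 0 (h(s, Y) = -9*0*(-5)*s = -0*s = -9*0 = 0)
J(n) = -3 - n (J(n) = -(3 + n) = -3 - n)
J(h(0, H(l)))*(129 + 106) = (-3 - 1*0)*(129 + 106) = (-3 + 0)*235 = -3*235 = -705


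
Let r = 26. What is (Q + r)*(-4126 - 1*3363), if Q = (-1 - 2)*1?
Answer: -172247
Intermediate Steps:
Q = -3 (Q = -3*1 = -3)
(Q + r)*(-4126 - 1*3363) = (-3 + 26)*(-4126 - 1*3363) = 23*(-4126 - 3363) = 23*(-7489) = -172247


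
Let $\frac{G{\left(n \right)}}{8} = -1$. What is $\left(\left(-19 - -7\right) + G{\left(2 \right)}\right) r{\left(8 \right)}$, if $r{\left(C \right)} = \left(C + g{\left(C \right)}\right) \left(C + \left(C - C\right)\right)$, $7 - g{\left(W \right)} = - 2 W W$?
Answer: $-22880$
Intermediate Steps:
$G{\left(n \right)} = -8$ ($G{\left(n \right)} = 8 \left(-1\right) = -8$)
$g{\left(W \right)} = 7 + 2 W^{2}$ ($g{\left(W \right)} = 7 - - 2 W W = 7 - - 2 W^{2} = 7 + 2 W^{2}$)
$r{\left(C \right)} = C \left(7 + C + 2 C^{2}\right)$ ($r{\left(C \right)} = \left(C + \left(7 + 2 C^{2}\right)\right) \left(C + \left(C - C\right)\right) = \left(7 + C + 2 C^{2}\right) \left(C + 0\right) = \left(7 + C + 2 C^{2}\right) C = C \left(7 + C + 2 C^{2}\right)$)
$\left(\left(-19 - -7\right) + G{\left(2 \right)}\right) r{\left(8 \right)} = \left(\left(-19 - -7\right) - 8\right) 8 \left(7 + 8 + 2 \cdot 8^{2}\right) = \left(\left(-19 + 7\right) - 8\right) 8 \left(7 + 8 + 2 \cdot 64\right) = \left(-12 - 8\right) 8 \left(7 + 8 + 128\right) = - 20 \cdot 8 \cdot 143 = \left(-20\right) 1144 = -22880$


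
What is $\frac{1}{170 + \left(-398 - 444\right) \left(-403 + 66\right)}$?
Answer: $\frac{1}{283924} \approx 3.5221 \cdot 10^{-6}$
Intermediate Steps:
$\frac{1}{170 + \left(-398 - 444\right) \left(-403 + 66\right)} = \frac{1}{170 - -283754} = \frac{1}{170 + 283754} = \frac{1}{283924}$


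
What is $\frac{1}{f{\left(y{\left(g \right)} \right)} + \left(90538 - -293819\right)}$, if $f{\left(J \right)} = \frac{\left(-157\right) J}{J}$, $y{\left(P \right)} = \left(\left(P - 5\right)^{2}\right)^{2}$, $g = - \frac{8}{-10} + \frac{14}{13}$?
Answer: $\frac{1}{384200} \approx 2.6028 \cdot 10^{-6}$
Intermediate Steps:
$g = \frac{122}{65}$ ($g = \left(-8\right) \left(- \frac{1}{10}\right) + 14 \cdot \frac{1}{13} = \frac{4}{5} + \frac{14}{13} = \frac{122}{65} \approx 1.8769$)
$y{\left(P \right)} = \left(-5 + P\right)^{4}$ ($y{\left(P \right)} = \left(\left(-5 + P\right)^{2}\right)^{2} = \left(-5 + P\right)^{4}$)
$f{\left(J \right)} = -157$
$\frac{1}{f{\left(y{\left(g \right)} \right)} + \left(90538 - -293819\right)} = \frac{1}{-157 + \left(90538 - -293819\right)} = \frac{1}{-157 + \left(90538 + 293819\right)} = \frac{1}{-157 + 384357} = \frac{1}{384200}$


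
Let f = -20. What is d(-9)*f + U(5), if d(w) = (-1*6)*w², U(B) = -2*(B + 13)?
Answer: 9684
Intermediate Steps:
U(B) = -26 - 2*B (U(B) = -2*(13 + B) = -26 - 2*B)
d(w) = -6*w²
d(-9)*f + U(5) = -6*(-9)²*(-20) + (-26 - 2*5) = -6*81*(-20) + (-26 - 10) = -486*(-20) - 36 = 9720 - 36 = 9684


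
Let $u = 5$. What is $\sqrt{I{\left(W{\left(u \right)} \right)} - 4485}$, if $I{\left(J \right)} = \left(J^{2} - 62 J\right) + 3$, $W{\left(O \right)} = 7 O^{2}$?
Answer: $\sqrt{15293} \approx 123.66$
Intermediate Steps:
$I{\left(J \right)} = 3 + J^{2} - 62 J$
$\sqrt{I{\left(W{\left(u \right)} \right)} - 4485} = \sqrt{\left(3 + \left(7 \cdot 5^{2}\right)^{2} - 62 \cdot 7 \cdot 5^{2}\right) - 4485} = \sqrt{\left(3 + \left(7 \cdot 25\right)^{2} - 62 \cdot 7 \cdot 25\right) - 4485} = \sqrt{\left(3 + 175^{2} - 10850\right) - 4485} = \sqrt{\left(3 + 30625 - 10850\right) - 4485} = \sqrt{19778 - 4485} = \sqrt{15293}$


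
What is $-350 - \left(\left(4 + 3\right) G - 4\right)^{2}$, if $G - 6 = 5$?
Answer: $-5679$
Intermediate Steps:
$G = 11$ ($G = 6 + 5 = 11$)
$-350 - \left(\left(4 + 3\right) G - 4\right)^{2} = -350 - \left(\left(4 + 3\right) 11 - 4\right)^{2} = -350 - \left(7 \cdot 11 - 4\right)^{2} = -350 - \left(77 - 4\right)^{2} = -350 - 73^{2} = -350 - 5329 = -5679$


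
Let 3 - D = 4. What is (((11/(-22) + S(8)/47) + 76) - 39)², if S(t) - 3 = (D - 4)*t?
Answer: 11269449/8836 ≈ 1275.4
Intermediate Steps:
D = -1 (D = 3 - 1*4 = 3 - 4 = -1)
S(t) = 3 - 5*t (S(t) = 3 + (-1 - 4)*t = 3 - 5*t)
(((11/(-22) + S(8)/47) + 76) - 39)² = (((11/(-22) + (3 - 5*8)/47) + 76) - 39)² = (((11*(-1/22) + (3 - 40)*(1/47)) + 76) - 39)² = (((-½ - 37*1/47) + 76) - 39)² = (((-½ - 37/47) + 76) - 39)² = ((-121/94 + 76) - 39)² = (7023/94 - 39)² = (3357/94)² = 11269449/8836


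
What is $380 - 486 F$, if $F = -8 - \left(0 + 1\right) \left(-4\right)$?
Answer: $2324$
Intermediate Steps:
$F = -4$ ($F = -8 - 1 \left(-4\right) = -8 - -4 = -8 + 4 = -4$)
$380 - 486 F = 380 - -1944 = 380 + 1944 = 2324$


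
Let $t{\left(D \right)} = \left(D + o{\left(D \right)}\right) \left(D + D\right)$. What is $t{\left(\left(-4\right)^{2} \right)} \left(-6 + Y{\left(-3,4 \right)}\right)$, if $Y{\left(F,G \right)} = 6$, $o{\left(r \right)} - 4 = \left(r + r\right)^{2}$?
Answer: $0$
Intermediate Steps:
$o{\left(r \right)} = 4 + 4 r^{2}$ ($o{\left(r \right)} = 4 + \left(r + r\right)^{2} = 4 + \left(2 r\right)^{2} = 4 + 4 r^{2}$)
$t{\left(D \right)} = 2 D \left(4 + D + 4 D^{2}\right)$ ($t{\left(D \right)} = \left(D + \left(4 + 4 D^{2}\right)\right) \left(D + D\right) = \left(4 + D + 4 D^{2}\right) 2 D = 2 D \left(4 + D + 4 D^{2}\right)$)
$t{\left(\left(-4\right)^{2} \right)} \left(-6 + Y{\left(-3,4 \right)}\right) = 2 \left(-4\right)^{2} \left(4 + \left(-4\right)^{2} + 4 \left(\left(-4\right)^{2}\right)^{2}\right) \left(-6 + 6\right) = 2 \cdot 16 \left(4 + 16 + 4 \cdot 16^{2}\right) 0 = 2 \cdot 16 \left(4 + 16 + 4 \cdot 256\right) 0 = 2 \cdot 16 \left(4 + 16 + 1024\right) 0 = 2 \cdot 16 \cdot 1044 \cdot 0 = 33408 \cdot 0 = 0$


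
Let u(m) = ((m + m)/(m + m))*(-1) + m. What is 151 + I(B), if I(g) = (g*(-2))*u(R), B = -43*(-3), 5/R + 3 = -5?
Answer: 2281/4 ≈ 570.25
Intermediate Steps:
R = -5/8 (R = 5/(-3 - 5) = 5/(-8) = 5*(-⅛) = -5/8 ≈ -0.62500)
u(m) = -1 + m (u(m) = ((2*m)/((2*m)))*(-1) + m = ((2*m)*(1/(2*m)))*(-1) + m = 1*(-1) + m = -1 + m)
B = 129
I(g) = 13*g/4 (I(g) = (g*(-2))*(-1 - 5/8) = -2*g*(-13/8) = 13*g/4)
151 + I(B) = 151 + (13/4)*129 = 151 + 1677/4 = 2281/4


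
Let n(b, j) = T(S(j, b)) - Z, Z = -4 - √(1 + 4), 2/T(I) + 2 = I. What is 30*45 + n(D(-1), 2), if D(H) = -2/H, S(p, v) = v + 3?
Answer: 4064/3 + √5 ≈ 1356.9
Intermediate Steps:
S(p, v) = 3 + v
T(I) = 2/(-2 + I)
Z = -4 - √5 ≈ -6.2361
n(b, j) = 4 + √5 + 2/(1 + b) (n(b, j) = 2/(-2 + (3 + b)) - (-4 - √5) = 2/(1 + b) + (4 + √5) = 4 + √5 + 2/(1 + b))
30*45 + n(D(-1), 2) = 30*45 + (2 + (1 - 2/(-1))*(4 + √5))/(1 - 2/(-1)) = 1350 + (2 + (1 - 2*(-1))*(4 + √5))/(1 - 2*(-1)) = 1350 + (2 + (1 + 2)*(4 + √5))/(1 + 2) = 1350 + (2 + 3*(4 + √5))/3 = 1350 + (2 + (12 + 3*√5))/3 = 1350 + (14 + 3*√5)/3 = 1350 + (14/3 + √5) = 4064/3 + √5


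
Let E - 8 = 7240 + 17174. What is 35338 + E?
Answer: 59760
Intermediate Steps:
E = 24422 (E = 8 + (7240 + 17174) = 8 + 24414 = 24422)
35338 + E = 35338 + 24422 = 59760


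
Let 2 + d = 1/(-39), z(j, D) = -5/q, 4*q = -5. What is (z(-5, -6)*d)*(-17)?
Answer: 5372/39 ≈ 137.74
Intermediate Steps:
q = -5/4 (q = (¼)*(-5) = -5/4 ≈ -1.2500)
z(j, D) = 4 (z(j, D) = -5/(-5/4) = -5*(-⅘) = 4)
d = -79/39 (d = -2 + 1/(-39) = -2 - 1/39 = -79/39 ≈ -2.0256)
(z(-5, -6)*d)*(-17) = (4*(-79/39))*(-17) = -316/39*(-17) = 5372/39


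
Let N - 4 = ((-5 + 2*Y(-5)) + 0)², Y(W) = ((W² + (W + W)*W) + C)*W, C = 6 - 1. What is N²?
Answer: 419941584841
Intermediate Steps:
C = 5
Y(W) = W*(5 + 3*W²) (Y(W) = ((W² + (W + W)*W) + 5)*W = ((W² + (2*W)*W) + 5)*W = ((W² + 2*W²) + 5)*W = (3*W² + 5)*W = (5 + 3*W²)*W = W*(5 + 3*W²))
N = 648029 (N = 4 + ((-5 + 2*(-5*(5 + 3*(-5)²))) + 0)² = 4 + ((-5 + 2*(-5*(5 + 3*25))) + 0)² = 4 + ((-5 + 2*(-5*(5 + 75))) + 0)² = 4 + ((-5 + 2*(-5*80)) + 0)² = 4 + ((-5 + 2*(-400)) + 0)² = 4 + ((-5 - 800) + 0)² = 4 + (-805 + 0)² = 4 + (-805)² = 4 + 648025 = 648029)
N² = 648029² = 419941584841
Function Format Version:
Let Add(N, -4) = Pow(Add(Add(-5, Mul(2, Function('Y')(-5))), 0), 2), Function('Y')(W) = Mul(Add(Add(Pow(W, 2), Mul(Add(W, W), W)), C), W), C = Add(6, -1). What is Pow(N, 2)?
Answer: 419941584841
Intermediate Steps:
C = 5
Function('Y')(W) = Mul(W, Add(5, Mul(3, Pow(W, 2)))) (Function('Y')(W) = Mul(Add(Add(Pow(W, 2), Mul(Add(W, W), W)), 5), W) = Mul(Add(Add(Pow(W, 2), Mul(Mul(2, W), W)), 5), W) = Mul(Add(Add(Pow(W, 2), Mul(2, Pow(W, 2))), 5), W) = Mul(Add(Mul(3, Pow(W, 2)), 5), W) = Mul(Add(5, Mul(3, Pow(W, 2))), W) = Mul(W, Add(5, Mul(3, Pow(W, 2)))))
N = 648029 (N = Add(4, Pow(Add(Add(-5, Mul(2, Mul(-5, Add(5, Mul(3, Pow(-5, 2)))))), 0), 2)) = Add(4, Pow(Add(Add(-5, Mul(2, Mul(-5, Add(5, Mul(3, 25))))), 0), 2)) = Add(4, Pow(Add(Add(-5, Mul(2, Mul(-5, Add(5, 75)))), 0), 2)) = Add(4, Pow(Add(Add(-5, Mul(2, Mul(-5, 80))), 0), 2)) = Add(4, Pow(Add(Add(-5, Mul(2, -400)), 0), 2)) = Add(4, Pow(Add(Add(-5, -800), 0), 2)) = Add(4, Pow(Add(-805, 0), 2)) = Add(4, Pow(-805, 2)) = Add(4, 648025) = 648029)
Pow(N, 2) = Pow(648029, 2) = 419941584841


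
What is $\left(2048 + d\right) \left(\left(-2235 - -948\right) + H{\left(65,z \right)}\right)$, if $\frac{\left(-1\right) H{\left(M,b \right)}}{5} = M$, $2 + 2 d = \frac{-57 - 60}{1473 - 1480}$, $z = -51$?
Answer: $- \frac{23192650}{7} \approx -3.3132 \cdot 10^{6}$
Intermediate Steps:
$d = \frac{103}{14}$ ($d = -1 + \frac{\left(-57 - 60\right) \frac{1}{1473 - 1480}}{2} = -1 + \frac{\left(-117\right) \frac{1}{-7}}{2} = -1 + \frac{\left(-117\right) \left(- \frac{1}{7}\right)}{2} = -1 + \frac{1}{2} \cdot \frac{117}{7} = -1 + \frac{117}{14} = \frac{103}{14} \approx 7.3571$)
$H{\left(M,b \right)} = - 5 M$
$\left(2048 + d\right) \left(\left(-2235 - -948\right) + H{\left(65,z \right)}\right) = \left(2048 + \frac{103}{14}\right) \left(\left(-2235 - -948\right) - 325\right) = \frac{28775 \left(\left(-2235 + 948\right) - 325\right)}{14} = \frac{28775 \left(-1287 - 325\right)}{14} = \frac{28775}{14} \left(-1612\right) = - \frac{23192650}{7}$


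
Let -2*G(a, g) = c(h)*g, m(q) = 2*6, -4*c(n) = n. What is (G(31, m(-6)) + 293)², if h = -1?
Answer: 339889/4 ≈ 84972.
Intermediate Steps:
c(n) = -n/4
m(q) = 12
G(a, g) = -g/8 (G(a, g) = -(-¼*(-1))*g/2 = -g/8)
(G(31, m(-6)) + 293)² = (-⅛*12 + 293)² = (-3/2 + 293)² = (583/2)² = 339889/4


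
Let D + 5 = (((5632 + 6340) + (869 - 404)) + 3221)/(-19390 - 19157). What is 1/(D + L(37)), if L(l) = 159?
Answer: 38547/5920580 ≈ 0.0065107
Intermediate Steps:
D = -208393/38547 (D = -5 + (((5632 + 6340) + (869 - 404)) + 3221)/(-19390 - 19157) = -5 + ((11972 + 465) + 3221)/(-38547) = -5 + (12437 + 3221)*(-1/38547) = -5 + 15658*(-1/38547) = -5 - 15658/38547 = -208393/38547 ≈ -5.4062)
1/(D + L(37)) = 1/(-208393/38547 + 159) = 1/(5920580/38547) = 38547/5920580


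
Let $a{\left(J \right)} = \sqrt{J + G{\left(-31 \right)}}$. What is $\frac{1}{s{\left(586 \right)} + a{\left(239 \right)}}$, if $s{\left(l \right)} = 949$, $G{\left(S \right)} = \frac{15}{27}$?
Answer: $\frac{8541}{8103253} - \frac{42 \sqrt{11}}{8103253} \approx 0.0010368$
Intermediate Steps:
$G{\left(S \right)} = \frac{5}{9}$ ($G{\left(S \right)} = 15 \cdot \frac{1}{27} = \frac{5}{9}$)
$a{\left(J \right)} = \sqrt{\frac{5}{9} + J}$ ($a{\left(J \right)} = \sqrt{J + \frac{5}{9}} = \sqrt{\frac{5}{9} + J}$)
$\frac{1}{s{\left(586 \right)} + a{\left(239 \right)}} = \frac{1}{949 + \frac{\sqrt{5 + 9 \cdot 239}}{3}} = \frac{1}{949 + \frac{\sqrt{5 + 2151}}{3}} = \frac{1}{949 + \frac{\sqrt{2156}}{3}} = \frac{1}{949 + \frac{14 \sqrt{11}}{3}}$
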